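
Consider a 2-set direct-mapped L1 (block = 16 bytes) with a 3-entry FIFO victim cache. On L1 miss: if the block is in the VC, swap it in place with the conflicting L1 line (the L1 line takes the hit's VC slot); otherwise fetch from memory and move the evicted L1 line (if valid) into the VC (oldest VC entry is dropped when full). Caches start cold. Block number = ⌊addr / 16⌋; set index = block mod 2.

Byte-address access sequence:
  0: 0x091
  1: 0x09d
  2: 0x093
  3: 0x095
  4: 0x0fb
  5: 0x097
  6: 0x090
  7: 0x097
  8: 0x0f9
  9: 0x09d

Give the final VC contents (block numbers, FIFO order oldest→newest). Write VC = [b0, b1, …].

VC = [15]

0: 0x91 (blk 9, set 1) → MISS  vc=[]
1: 0x9d (blk 9, set 1) → L1-HIT  vc=[]
2: 0x93 (blk 9, set 1) → L1-HIT  vc=[]
3: 0x95 (blk 9, set 1) → L1-HIT  vc=[]
4: 0xfb (blk 15, set 1) → MISS  vc=[9]
5: 0x97 (blk 9, set 1) → VC-HIT  vc=[15]
6: 0x90 (blk 9, set 1) → L1-HIT  vc=[15]
7: 0x97 (blk 9, set 1) → L1-HIT  vc=[15]
8: 0xf9 (blk 15, set 1) → VC-HIT  vc=[9]
9: 0x9d (blk 9, set 1) → VC-HIT  vc=[15]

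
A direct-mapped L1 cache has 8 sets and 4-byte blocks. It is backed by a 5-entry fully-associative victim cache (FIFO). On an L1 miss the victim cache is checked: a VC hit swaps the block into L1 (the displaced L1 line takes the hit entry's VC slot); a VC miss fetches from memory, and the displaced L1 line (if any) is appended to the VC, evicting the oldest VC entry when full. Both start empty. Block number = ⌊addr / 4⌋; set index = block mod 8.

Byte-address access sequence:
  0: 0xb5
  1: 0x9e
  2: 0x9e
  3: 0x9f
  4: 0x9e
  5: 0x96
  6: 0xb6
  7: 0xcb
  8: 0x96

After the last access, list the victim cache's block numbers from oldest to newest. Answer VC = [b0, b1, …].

VC = [45]

0: 0xb5 (blk 45, set 5) → MISS  vc=[]
1: 0x9e (blk 39, set 7) → MISS  vc=[]
2: 0x9e (blk 39, set 7) → L1-HIT  vc=[]
3: 0x9f (blk 39, set 7) → L1-HIT  vc=[]
4: 0x9e (blk 39, set 7) → L1-HIT  vc=[]
5: 0x96 (blk 37, set 5) → MISS  vc=[45]
6: 0xb6 (blk 45, set 5) → VC-HIT  vc=[37]
7: 0xcb (blk 50, set 2) → MISS  vc=[37]
8: 0x96 (blk 37, set 5) → VC-HIT  vc=[45]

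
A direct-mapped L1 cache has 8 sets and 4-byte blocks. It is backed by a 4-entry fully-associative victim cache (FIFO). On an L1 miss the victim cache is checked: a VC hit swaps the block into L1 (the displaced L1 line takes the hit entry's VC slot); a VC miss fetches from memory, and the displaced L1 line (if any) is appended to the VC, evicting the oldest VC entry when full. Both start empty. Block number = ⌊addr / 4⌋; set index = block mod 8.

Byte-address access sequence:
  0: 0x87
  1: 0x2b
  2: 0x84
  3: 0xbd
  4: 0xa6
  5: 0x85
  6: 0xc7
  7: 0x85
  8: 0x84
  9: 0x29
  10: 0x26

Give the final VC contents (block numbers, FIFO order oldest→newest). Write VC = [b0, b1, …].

  [0] addr=0x87 blk=33 s=1: MISS | VC []
  [1] addr=0x2b blk=10 s=2: MISS | VC []
  [2] addr=0x84 blk=33 s=1: L1-HIT | VC []
  [3] addr=0xbd blk=47 s=7: MISS | VC []
  [4] addr=0xa6 blk=41 s=1: MISS | VC [33]
  [5] addr=0x85 blk=33 s=1: VC-HIT | VC [41]
  [6] addr=0xc7 blk=49 s=1: MISS | VC [41, 33]
  [7] addr=0x85 blk=33 s=1: VC-HIT | VC [41, 49]
  [8] addr=0x84 blk=33 s=1: L1-HIT | VC [41, 49]
  [9] addr=0x29 blk=10 s=2: L1-HIT | VC [41, 49]
  [10] addr=0x26 blk=9 s=1: MISS | VC [41, 49, 33]

VC = [41, 49, 33]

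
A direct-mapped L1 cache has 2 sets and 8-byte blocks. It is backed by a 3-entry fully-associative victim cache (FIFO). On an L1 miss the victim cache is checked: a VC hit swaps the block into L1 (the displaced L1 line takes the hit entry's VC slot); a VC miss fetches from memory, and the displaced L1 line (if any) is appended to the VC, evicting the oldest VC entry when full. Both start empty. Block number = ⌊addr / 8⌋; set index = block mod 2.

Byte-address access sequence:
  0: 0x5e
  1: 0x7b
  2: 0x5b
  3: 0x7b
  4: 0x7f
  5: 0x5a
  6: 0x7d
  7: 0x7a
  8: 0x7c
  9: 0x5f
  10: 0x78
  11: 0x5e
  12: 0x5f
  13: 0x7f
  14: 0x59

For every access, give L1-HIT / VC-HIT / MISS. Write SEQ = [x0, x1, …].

#0 0x5e→b11/s1 MISS; vc=[]
#1 0x7b→b15/s1 MISS; vc=[11]
#2 0x5b→b11/s1 VC-HIT; vc=[15]
#3 0x7b→b15/s1 VC-HIT; vc=[11]
#4 0x7f→b15/s1 L1-HIT; vc=[11]
#5 0x5a→b11/s1 VC-HIT; vc=[15]
#6 0x7d→b15/s1 VC-HIT; vc=[11]
#7 0x7a→b15/s1 L1-HIT; vc=[11]
#8 0x7c→b15/s1 L1-HIT; vc=[11]
#9 0x5f→b11/s1 VC-HIT; vc=[15]
#10 0x78→b15/s1 VC-HIT; vc=[11]
#11 0x5e→b11/s1 VC-HIT; vc=[15]
#12 0x5f→b11/s1 L1-HIT; vc=[15]
#13 0x7f→b15/s1 VC-HIT; vc=[11]
#14 0x59→b11/s1 VC-HIT; vc=[15]

SEQ = [MISS, MISS, VC-HIT, VC-HIT, L1-HIT, VC-HIT, VC-HIT, L1-HIT, L1-HIT, VC-HIT, VC-HIT, VC-HIT, L1-HIT, VC-HIT, VC-HIT]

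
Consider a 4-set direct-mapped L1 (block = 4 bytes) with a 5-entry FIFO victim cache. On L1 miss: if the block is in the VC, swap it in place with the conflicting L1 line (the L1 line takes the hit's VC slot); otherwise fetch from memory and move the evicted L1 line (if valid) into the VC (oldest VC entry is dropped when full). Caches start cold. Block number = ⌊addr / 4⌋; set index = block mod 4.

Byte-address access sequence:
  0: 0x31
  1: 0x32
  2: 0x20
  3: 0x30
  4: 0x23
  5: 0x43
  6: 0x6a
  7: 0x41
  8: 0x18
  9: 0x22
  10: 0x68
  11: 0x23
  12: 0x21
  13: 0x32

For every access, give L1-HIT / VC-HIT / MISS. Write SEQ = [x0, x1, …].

0: 0x31 (blk 12, set 0) → MISS  vc=[]
1: 0x32 (blk 12, set 0) → L1-HIT  vc=[]
2: 0x20 (blk 8, set 0) → MISS  vc=[12]
3: 0x30 (blk 12, set 0) → VC-HIT  vc=[8]
4: 0x23 (blk 8, set 0) → VC-HIT  vc=[12]
5: 0x43 (blk 16, set 0) → MISS  vc=[12, 8]
6: 0x6a (blk 26, set 2) → MISS  vc=[12, 8]
7: 0x41 (blk 16, set 0) → L1-HIT  vc=[12, 8]
8: 0x18 (blk 6, set 2) → MISS  vc=[12, 8, 26]
9: 0x22 (blk 8, set 0) → VC-HIT  vc=[12, 16, 26]
10: 0x68 (blk 26, set 2) → VC-HIT  vc=[12, 16, 6]
11: 0x23 (blk 8, set 0) → L1-HIT  vc=[12, 16, 6]
12: 0x21 (blk 8, set 0) → L1-HIT  vc=[12, 16, 6]
13: 0x32 (blk 12, set 0) → VC-HIT  vc=[8, 16, 6]

SEQ = [MISS, L1-HIT, MISS, VC-HIT, VC-HIT, MISS, MISS, L1-HIT, MISS, VC-HIT, VC-HIT, L1-HIT, L1-HIT, VC-HIT]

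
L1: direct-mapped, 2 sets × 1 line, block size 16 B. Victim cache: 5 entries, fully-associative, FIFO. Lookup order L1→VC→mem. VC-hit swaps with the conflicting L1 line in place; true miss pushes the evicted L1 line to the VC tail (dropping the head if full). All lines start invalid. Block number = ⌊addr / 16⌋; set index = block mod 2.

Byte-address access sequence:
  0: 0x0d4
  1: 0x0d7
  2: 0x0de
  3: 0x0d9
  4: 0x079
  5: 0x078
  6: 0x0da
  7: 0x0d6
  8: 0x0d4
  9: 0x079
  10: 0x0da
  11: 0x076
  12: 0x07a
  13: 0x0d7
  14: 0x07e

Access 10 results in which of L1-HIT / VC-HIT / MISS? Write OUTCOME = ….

OUTCOME = VC-HIT

0: 0xd4 (blk 13, set 1) → MISS  vc=[]
1: 0xd7 (blk 13, set 1) → L1-HIT  vc=[]
2: 0xde (blk 13, set 1) → L1-HIT  vc=[]
3: 0xd9 (blk 13, set 1) → L1-HIT  vc=[]
4: 0x79 (blk 7, set 1) → MISS  vc=[13]
5: 0x78 (blk 7, set 1) → L1-HIT  vc=[13]
6: 0xda (blk 13, set 1) → VC-HIT  vc=[7]
7: 0xd6 (blk 13, set 1) → L1-HIT  vc=[7]
8: 0xd4 (blk 13, set 1) → L1-HIT  vc=[7]
9: 0x79 (blk 7, set 1) → VC-HIT  vc=[13]
10: 0xda (blk 13, set 1) → VC-HIT  vc=[7]
11: 0x76 (blk 7, set 1) → VC-HIT  vc=[13]
12: 0x7a (blk 7, set 1) → L1-HIT  vc=[13]
13: 0xd7 (blk 13, set 1) → VC-HIT  vc=[7]
14: 0x7e (blk 7, set 1) → VC-HIT  vc=[13]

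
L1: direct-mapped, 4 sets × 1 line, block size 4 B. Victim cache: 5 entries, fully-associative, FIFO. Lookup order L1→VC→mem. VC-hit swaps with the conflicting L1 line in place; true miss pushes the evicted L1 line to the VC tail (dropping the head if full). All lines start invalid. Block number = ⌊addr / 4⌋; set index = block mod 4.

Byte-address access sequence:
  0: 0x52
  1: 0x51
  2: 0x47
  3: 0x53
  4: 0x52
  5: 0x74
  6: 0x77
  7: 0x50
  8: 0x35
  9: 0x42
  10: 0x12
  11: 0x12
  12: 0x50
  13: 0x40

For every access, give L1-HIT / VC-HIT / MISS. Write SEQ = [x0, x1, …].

#0 0x52→b20/s0 MISS; vc=[]
#1 0x51→b20/s0 L1-HIT; vc=[]
#2 0x47→b17/s1 MISS; vc=[]
#3 0x53→b20/s0 L1-HIT; vc=[]
#4 0x52→b20/s0 L1-HIT; vc=[]
#5 0x74→b29/s1 MISS; vc=[17]
#6 0x77→b29/s1 L1-HIT; vc=[17]
#7 0x50→b20/s0 L1-HIT; vc=[17]
#8 0x35→b13/s1 MISS; vc=[17,29]
#9 0x42→b16/s0 MISS; vc=[17,29,20]
#10 0x12→b4/s0 MISS; vc=[17,29,20,16]
#11 0x12→b4/s0 L1-HIT; vc=[17,29,20,16]
#12 0x50→b20/s0 VC-HIT; vc=[17,29,4,16]
#13 0x40→b16/s0 VC-HIT; vc=[17,29,4,20]

SEQ = [MISS, L1-HIT, MISS, L1-HIT, L1-HIT, MISS, L1-HIT, L1-HIT, MISS, MISS, MISS, L1-HIT, VC-HIT, VC-HIT]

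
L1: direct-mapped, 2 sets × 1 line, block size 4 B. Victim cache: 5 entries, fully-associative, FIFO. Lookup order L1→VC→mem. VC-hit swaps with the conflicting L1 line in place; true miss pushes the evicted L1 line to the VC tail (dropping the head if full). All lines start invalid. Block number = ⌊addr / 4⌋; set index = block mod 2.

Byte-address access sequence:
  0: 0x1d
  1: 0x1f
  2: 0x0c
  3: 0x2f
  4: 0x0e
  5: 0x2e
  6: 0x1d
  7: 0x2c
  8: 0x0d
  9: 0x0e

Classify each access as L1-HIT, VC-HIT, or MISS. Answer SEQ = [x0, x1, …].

  [0] addr=0x1d blk=7 s=1: MISS | VC []
  [1] addr=0x1f blk=7 s=1: L1-HIT | VC []
  [2] addr=0xc blk=3 s=1: MISS | VC [7]
  [3] addr=0x2f blk=11 s=1: MISS | VC [7, 3]
  [4] addr=0xe blk=3 s=1: VC-HIT | VC [7, 11]
  [5] addr=0x2e blk=11 s=1: VC-HIT | VC [7, 3]
  [6] addr=0x1d blk=7 s=1: VC-HIT | VC [11, 3]
  [7] addr=0x2c blk=11 s=1: VC-HIT | VC [7, 3]
  [8] addr=0xd blk=3 s=1: VC-HIT | VC [7, 11]
  [9] addr=0xe blk=3 s=1: L1-HIT | VC [7, 11]

SEQ = [MISS, L1-HIT, MISS, MISS, VC-HIT, VC-HIT, VC-HIT, VC-HIT, VC-HIT, L1-HIT]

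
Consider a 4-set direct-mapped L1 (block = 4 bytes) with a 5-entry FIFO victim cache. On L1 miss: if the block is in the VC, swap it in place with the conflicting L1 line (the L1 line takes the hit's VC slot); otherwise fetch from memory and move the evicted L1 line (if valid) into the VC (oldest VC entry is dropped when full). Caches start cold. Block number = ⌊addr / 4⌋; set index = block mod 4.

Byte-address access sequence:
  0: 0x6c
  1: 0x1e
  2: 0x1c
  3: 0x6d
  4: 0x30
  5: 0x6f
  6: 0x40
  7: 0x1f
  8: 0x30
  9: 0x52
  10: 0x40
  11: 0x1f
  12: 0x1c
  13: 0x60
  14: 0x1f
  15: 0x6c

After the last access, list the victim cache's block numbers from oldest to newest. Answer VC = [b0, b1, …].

VC = [7, 20, 12, 16]

0: 0x6c (blk 27, set 3) → MISS  vc=[]
1: 0x1e (blk 7, set 3) → MISS  vc=[27]
2: 0x1c (blk 7, set 3) → L1-HIT  vc=[27]
3: 0x6d (blk 27, set 3) → VC-HIT  vc=[7]
4: 0x30 (blk 12, set 0) → MISS  vc=[7]
5: 0x6f (blk 27, set 3) → L1-HIT  vc=[7]
6: 0x40 (blk 16, set 0) → MISS  vc=[7, 12]
7: 0x1f (blk 7, set 3) → VC-HIT  vc=[27, 12]
8: 0x30 (blk 12, set 0) → VC-HIT  vc=[27, 16]
9: 0x52 (blk 20, set 0) → MISS  vc=[27, 16, 12]
10: 0x40 (blk 16, set 0) → VC-HIT  vc=[27, 20, 12]
11: 0x1f (blk 7, set 3) → L1-HIT  vc=[27, 20, 12]
12: 0x1c (blk 7, set 3) → L1-HIT  vc=[27, 20, 12]
13: 0x60 (blk 24, set 0) → MISS  vc=[27, 20, 12, 16]
14: 0x1f (blk 7, set 3) → L1-HIT  vc=[27, 20, 12, 16]
15: 0x6c (blk 27, set 3) → VC-HIT  vc=[7, 20, 12, 16]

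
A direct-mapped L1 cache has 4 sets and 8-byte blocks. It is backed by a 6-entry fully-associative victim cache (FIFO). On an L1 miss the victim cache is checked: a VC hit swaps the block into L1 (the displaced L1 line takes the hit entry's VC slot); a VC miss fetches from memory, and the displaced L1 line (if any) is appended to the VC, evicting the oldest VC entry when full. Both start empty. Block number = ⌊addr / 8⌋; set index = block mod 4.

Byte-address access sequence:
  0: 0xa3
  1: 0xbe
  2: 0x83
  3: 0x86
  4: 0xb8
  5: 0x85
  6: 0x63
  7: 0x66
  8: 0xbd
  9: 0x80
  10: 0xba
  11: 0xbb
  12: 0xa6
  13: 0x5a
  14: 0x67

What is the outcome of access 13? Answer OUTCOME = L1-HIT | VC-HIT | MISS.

0: 0xa3 (blk 20, set 0) → MISS  vc=[]
1: 0xbe (blk 23, set 3) → MISS  vc=[]
2: 0x83 (blk 16, set 0) → MISS  vc=[20]
3: 0x86 (blk 16, set 0) → L1-HIT  vc=[20]
4: 0xb8 (blk 23, set 3) → L1-HIT  vc=[20]
5: 0x85 (blk 16, set 0) → L1-HIT  vc=[20]
6: 0x63 (blk 12, set 0) → MISS  vc=[20, 16]
7: 0x66 (blk 12, set 0) → L1-HIT  vc=[20, 16]
8: 0xbd (blk 23, set 3) → L1-HIT  vc=[20, 16]
9: 0x80 (blk 16, set 0) → VC-HIT  vc=[20, 12]
10: 0xba (blk 23, set 3) → L1-HIT  vc=[20, 12]
11: 0xbb (blk 23, set 3) → L1-HIT  vc=[20, 12]
12: 0xa6 (blk 20, set 0) → VC-HIT  vc=[16, 12]
13: 0x5a (blk 11, set 3) → MISS  vc=[16, 12, 23]
14: 0x67 (blk 12, set 0) → VC-HIT  vc=[16, 20, 23]

OUTCOME = MISS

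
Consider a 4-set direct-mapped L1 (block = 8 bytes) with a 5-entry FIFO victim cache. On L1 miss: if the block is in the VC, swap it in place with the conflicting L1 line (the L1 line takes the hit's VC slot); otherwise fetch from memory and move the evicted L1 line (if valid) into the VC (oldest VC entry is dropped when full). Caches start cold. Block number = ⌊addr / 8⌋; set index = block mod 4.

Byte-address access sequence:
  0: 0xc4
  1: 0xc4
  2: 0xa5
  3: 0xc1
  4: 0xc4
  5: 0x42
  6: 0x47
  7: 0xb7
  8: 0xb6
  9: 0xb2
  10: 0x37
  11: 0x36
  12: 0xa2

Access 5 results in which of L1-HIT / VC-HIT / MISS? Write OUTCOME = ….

0: 0xc4 (blk 24, set 0) → MISS  vc=[]
1: 0xc4 (blk 24, set 0) → L1-HIT  vc=[]
2: 0xa5 (blk 20, set 0) → MISS  vc=[24]
3: 0xc1 (blk 24, set 0) → VC-HIT  vc=[20]
4: 0xc4 (blk 24, set 0) → L1-HIT  vc=[20]
5: 0x42 (blk 8, set 0) → MISS  vc=[20, 24]
6: 0x47 (blk 8, set 0) → L1-HIT  vc=[20, 24]
7: 0xb7 (blk 22, set 2) → MISS  vc=[20, 24]
8: 0xb6 (blk 22, set 2) → L1-HIT  vc=[20, 24]
9: 0xb2 (blk 22, set 2) → L1-HIT  vc=[20, 24]
10: 0x37 (blk 6, set 2) → MISS  vc=[20, 24, 22]
11: 0x36 (blk 6, set 2) → L1-HIT  vc=[20, 24, 22]
12: 0xa2 (blk 20, set 0) → VC-HIT  vc=[8, 24, 22]

OUTCOME = MISS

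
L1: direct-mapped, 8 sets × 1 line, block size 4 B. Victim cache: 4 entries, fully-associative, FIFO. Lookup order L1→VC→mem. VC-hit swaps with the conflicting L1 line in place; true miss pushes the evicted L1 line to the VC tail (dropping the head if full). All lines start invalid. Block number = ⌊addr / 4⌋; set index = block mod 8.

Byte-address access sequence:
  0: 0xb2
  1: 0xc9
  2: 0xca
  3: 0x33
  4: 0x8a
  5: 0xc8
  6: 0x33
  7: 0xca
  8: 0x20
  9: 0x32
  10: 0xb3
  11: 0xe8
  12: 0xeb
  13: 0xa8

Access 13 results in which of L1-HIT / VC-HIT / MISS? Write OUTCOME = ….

OUTCOME = MISS

#0 0xb2→b44/s4 MISS; vc=[]
#1 0xc9→b50/s2 MISS; vc=[]
#2 0xca→b50/s2 L1-HIT; vc=[]
#3 0x33→b12/s4 MISS; vc=[44]
#4 0x8a→b34/s2 MISS; vc=[44,50]
#5 0xc8→b50/s2 VC-HIT; vc=[44,34]
#6 0x33→b12/s4 L1-HIT; vc=[44,34]
#7 0xca→b50/s2 L1-HIT; vc=[44,34]
#8 0x20→b8/s0 MISS; vc=[44,34]
#9 0x32→b12/s4 L1-HIT; vc=[44,34]
#10 0xb3→b44/s4 VC-HIT; vc=[12,34]
#11 0xe8→b58/s2 MISS; vc=[12,34,50]
#12 0xeb→b58/s2 L1-HIT; vc=[12,34,50]
#13 0xa8→b42/s2 MISS; vc=[12,34,50,58]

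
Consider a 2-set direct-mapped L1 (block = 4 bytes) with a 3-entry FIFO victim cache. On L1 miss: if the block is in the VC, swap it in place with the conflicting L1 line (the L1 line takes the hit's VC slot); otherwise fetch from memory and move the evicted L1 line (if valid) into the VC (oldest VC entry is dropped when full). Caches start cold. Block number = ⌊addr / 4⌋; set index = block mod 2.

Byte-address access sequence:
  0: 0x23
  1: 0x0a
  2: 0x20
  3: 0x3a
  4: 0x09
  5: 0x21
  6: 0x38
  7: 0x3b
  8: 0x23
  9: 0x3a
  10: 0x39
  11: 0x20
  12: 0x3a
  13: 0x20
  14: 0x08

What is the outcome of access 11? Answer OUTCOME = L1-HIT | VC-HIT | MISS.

#0 0x23→b8/s0 MISS; vc=[]
#1 0xa→b2/s0 MISS; vc=[8]
#2 0x20→b8/s0 VC-HIT; vc=[2]
#3 0x3a→b14/s0 MISS; vc=[2,8]
#4 0x9→b2/s0 VC-HIT; vc=[14,8]
#5 0x21→b8/s0 VC-HIT; vc=[14,2]
#6 0x38→b14/s0 VC-HIT; vc=[8,2]
#7 0x3b→b14/s0 L1-HIT; vc=[8,2]
#8 0x23→b8/s0 VC-HIT; vc=[14,2]
#9 0x3a→b14/s0 VC-HIT; vc=[8,2]
#10 0x39→b14/s0 L1-HIT; vc=[8,2]
#11 0x20→b8/s0 VC-HIT; vc=[14,2]
#12 0x3a→b14/s0 VC-HIT; vc=[8,2]
#13 0x20→b8/s0 VC-HIT; vc=[14,2]
#14 0x8→b2/s0 VC-HIT; vc=[14,8]

OUTCOME = VC-HIT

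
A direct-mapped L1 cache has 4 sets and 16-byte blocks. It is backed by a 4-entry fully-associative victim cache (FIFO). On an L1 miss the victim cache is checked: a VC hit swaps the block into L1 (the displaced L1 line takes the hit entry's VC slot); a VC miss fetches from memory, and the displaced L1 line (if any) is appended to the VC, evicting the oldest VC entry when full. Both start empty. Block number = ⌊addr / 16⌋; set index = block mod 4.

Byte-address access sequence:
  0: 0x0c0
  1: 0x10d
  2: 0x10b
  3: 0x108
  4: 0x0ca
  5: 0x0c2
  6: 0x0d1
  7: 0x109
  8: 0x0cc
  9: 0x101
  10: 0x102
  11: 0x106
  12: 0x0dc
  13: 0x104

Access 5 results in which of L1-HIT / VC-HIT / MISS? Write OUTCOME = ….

0: 0xc0 (blk 12, set 0) → MISS  vc=[]
1: 0x10d (blk 16, set 0) → MISS  vc=[12]
2: 0x10b (blk 16, set 0) → L1-HIT  vc=[12]
3: 0x108 (blk 16, set 0) → L1-HIT  vc=[12]
4: 0xca (blk 12, set 0) → VC-HIT  vc=[16]
5: 0xc2 (blk 12, set 0) → L1-HIT  vc=[16]
6: 0xd1 (blk 13, set 1) → MISS  vc=[16]
7: 0x109 (blk 16, set 0) → VC-HIT  vc=[12]
8: 0xcc (blk 12, set 0) → VC-HIT  vc=[16]
9: 0x101 (blk 16, set 0) → VC-HIT  vc=[12]
10: 0x102 (blk 16, set 0) → L1-HIT  vc=[12]
11: 0x106 (blk 16, set 0) → L1-HIT  vc=[12]
12: 0xdc (blk 13, set 1) → L1-HIT  vc=[12]
13: 0x104 (blk 16, set 0) → L1-HIT  vc=[12]

OUTCOME = L1-HIT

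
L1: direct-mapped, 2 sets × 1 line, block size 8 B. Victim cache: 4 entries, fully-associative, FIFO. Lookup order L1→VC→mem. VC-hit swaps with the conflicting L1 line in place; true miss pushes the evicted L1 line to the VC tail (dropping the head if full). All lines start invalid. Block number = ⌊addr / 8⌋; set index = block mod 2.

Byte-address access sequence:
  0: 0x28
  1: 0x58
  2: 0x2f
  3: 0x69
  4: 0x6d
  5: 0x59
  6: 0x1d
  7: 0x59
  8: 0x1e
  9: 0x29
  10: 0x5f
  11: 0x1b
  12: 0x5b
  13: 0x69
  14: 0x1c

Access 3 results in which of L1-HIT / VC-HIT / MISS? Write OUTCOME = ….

OUTCOME = MISS

#0 0x28→b5/s1 MISS; vc=[]
#1 0x58→b11/s1 MISS; vc=[5]
#2 0x2f→b5/s1 VC-HIT; vc=[11]
#3 0x69→b13/s1 MISS; vc=[11,5]
#4 0x6d→b13/s1 L1-HIT; vc=[11,5]
#5 0x59→b11/s1 VC-HIT; vc=[13,5]
#6 0x1d→b3/s1 MISS; vc=[13,5,11]
#7 0x59→b11/s1 VC-HIT; vc=[13,5,3]
#8 0x1e→b3/s1 VC-HIT; vc=[13,5,11]
#9 0x29→b5/s1 VC-HIT; vc=[13,3,11]
#10 0x5f→b11/s1 VC-HIT; vc=[13,3,5]
#11 0x1b→b3/s1 VC-HIT; vc=[13,11,5]
#12 0x5b→b11/s1 VC-HIT; vc=[13,3,5]
#13 0x69→b13/s1 VC-HIT; vc=[11,3,5]
#14 0x1c→b3/s1 VC-HIT; vc=[11,13,5]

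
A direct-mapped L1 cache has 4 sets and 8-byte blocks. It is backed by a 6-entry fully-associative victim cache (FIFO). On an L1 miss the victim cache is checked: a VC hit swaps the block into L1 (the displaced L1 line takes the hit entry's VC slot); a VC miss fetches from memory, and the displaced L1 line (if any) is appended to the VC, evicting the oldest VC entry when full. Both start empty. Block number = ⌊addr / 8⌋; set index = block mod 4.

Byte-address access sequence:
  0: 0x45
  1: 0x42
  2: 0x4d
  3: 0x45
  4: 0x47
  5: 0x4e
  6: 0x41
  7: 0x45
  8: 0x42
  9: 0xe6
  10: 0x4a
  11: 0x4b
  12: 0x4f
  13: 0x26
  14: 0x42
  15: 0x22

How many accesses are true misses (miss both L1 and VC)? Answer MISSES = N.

  [0] addr=0x45 blk=8 s=0: MISS | VC []
  [1] addr=0x42 blk=8 s=0: L1-HIT | VC []
  [2] addr=0x4d blk=9 s=1: MISS | VC []
  [3] addr=0x45 blk=8 s=0: L1-HIT | VC []
  [4] addr=0x47 blk=8 s=0: L1-HIT | VC []
  [5] addr=0x4e blk=9 s=1: L1-HIT | VC []
  [6] addr=0x41 blk=8 s=0: L1-HIT | VC []
  [7] addr=0x45 blk=8 s=0: L1-HIT | VC []
  [8] addr=0x42 blk=8 s=0: L1-HIT | VC []
  [9] addr=0xe6 blk=28 s=0: MISS | VC [8]
  [10] addr=0x4a blk=9 s=1: L1-HIT | VC [8]
  [11] addr=0x4b blk=9 s=1: L1-HIT | VC [8]
  [12] addr=0x4f blk=9 s=1: L1-HIT | VC [8]
  [13] addr=0x26 blk=4 s=0: MISS | VC [8, 28]
  [14] addr=0x42 blk=8 s=0: VC-HIT | VC [4, 28]
  [15] addr=0x22 blk=4 s=0: VC-HIT | VC [8, 28]

MISSES = 4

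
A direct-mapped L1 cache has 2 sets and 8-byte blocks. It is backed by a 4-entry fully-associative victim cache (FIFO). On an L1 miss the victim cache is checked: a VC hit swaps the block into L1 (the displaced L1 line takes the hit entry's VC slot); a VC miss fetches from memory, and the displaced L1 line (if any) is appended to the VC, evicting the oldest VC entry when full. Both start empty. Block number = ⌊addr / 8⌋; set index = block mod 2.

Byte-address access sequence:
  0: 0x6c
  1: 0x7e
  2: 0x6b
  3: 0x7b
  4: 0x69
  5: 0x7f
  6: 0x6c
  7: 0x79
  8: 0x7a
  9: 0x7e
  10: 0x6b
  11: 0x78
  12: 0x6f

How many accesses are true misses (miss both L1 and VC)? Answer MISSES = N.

MISSES = 2

0: 0x6c (blk 13, set 1) → MISS  vc=[]
1: 0x7e (blk 15, set 1) → MISS  vc=[13]
2: 0x6b (blk 13, set 1) → VC-HIT  vc=[15]
3: 0x7b (blk 15, set 1) → VC-HIT  vc=[13]
4: 0x69 (blk 13, set 1) → VC-HIT  vc=[15]
5: 0x7f (blk 15, set 1) → VC-HIT  vc=[13]
6: 0x6c (blk 13, set 1) → VC-HIT  vc=[15]
7: 0x79 (blk 15, set 1) → VC-HIT  vc=[13]
8: 0x7a (blk 15, set 1) → L1-HIT  vc=[13]
9: 0x7e (blk 15, set 1) → L1-HIT  vc=[13]
10: 0x6b (blk 13, set 1) → VC-HIT  vc=[15]
11: 0x78 (blk 15, set 1) → VC-HIT  vc=[13]
12: 0x6f (blk 13, set 1) → VC-HIT  vc=[15]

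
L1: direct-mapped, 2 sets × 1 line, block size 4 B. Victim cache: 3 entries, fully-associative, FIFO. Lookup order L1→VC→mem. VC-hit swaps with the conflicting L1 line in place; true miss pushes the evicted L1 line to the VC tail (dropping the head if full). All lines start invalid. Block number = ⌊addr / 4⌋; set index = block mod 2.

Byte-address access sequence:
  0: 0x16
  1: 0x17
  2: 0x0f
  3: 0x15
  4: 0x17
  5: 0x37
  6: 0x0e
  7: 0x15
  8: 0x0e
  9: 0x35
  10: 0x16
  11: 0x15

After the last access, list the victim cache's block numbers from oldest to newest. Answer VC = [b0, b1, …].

#0 0x16→b5/s1 MISS; vc=[]
#1 0x17→b5/s1 L1-HIT; vc=[]
#2 0xf→b3/s1 MISS; vc=[5]
#3 0x15→b5/s1 VC-HIT; vc=[3]
#4 0x17→b5/s1 L1-HIT; vc=[3]
#5 0x37→b13/s1 MISS; vc=[3,5]
#6 0xe→b3/s1 VC-HIT; vc=[13,5]
#7 0x15→b5/s1 VC-HIT; vc=[13,3]
#8 0xe→b3/s1 VC-HIT; vc=[13,5]
#9 0x35→b13/s1 VC-HIT; vc=[3,5]
#10 0x16→b5/s1 VC-HIT; vc=[3,13]
#11 0x15→b5/s1 L1-HIT; vc=[3,13]

VC = [3, 13]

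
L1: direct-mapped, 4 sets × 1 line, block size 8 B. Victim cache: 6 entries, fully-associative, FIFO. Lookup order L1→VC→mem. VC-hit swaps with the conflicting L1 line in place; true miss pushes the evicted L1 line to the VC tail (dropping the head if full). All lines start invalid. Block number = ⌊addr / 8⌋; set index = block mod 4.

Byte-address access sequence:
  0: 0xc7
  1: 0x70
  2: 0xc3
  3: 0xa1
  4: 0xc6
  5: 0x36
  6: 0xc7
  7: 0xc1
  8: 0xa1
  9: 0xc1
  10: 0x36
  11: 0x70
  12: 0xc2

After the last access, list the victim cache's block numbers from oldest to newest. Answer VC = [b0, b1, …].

#0 0xc7→b24/s0 MISS; vc=[]
#1 0x70→b14/s2 MISS; vc=[]
#2 0xc3→b24/s0 L1-HIT; vc=[]
#3 0xa1→b20/s0 MISS; vc=[24]
#4 0xc6→b24/s0 VC-HIT; vc=[20]
#5 0x36→b6/s2 MISS; vc=[20,14]
#6 0xc7→b24/s0 L1-HIT; vc=[20,14]
#7 0xc1→b24/s0 L1-HIT; vc=[20,14]
#8 0xa1→b20/s0 VC-HIT; vc=[24,14]
#9 0xc1→b24/s0 VC-HIT; vc=[20,14]
#10 0x36→b6/s2 L1-HIT; vc=[20,14]
#11 0x70→b14/s2 VC-HIT; vc=[20,6]
#12 0xc2→b24/s0 L1-HIT; vc=[20,6]

VC = [20, 6]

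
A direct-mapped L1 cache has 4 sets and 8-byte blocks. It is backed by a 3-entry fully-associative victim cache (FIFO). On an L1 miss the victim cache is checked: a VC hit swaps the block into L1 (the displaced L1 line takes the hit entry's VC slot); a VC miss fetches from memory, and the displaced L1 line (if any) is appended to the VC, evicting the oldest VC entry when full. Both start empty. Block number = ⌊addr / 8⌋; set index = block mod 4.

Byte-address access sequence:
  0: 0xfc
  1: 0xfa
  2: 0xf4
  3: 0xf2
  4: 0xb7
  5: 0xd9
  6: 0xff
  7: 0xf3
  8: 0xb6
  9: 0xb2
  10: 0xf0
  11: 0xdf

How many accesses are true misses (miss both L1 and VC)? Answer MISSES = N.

0: 0xfc (blk 31, set 3) → MISS  vc=[]
1: 0xfa (blk 31, set 3) → L1-HIT  vc=[]
2: 0xf4 (blk 30, set 2) → MISS  vc=[]
3: 0xf2 (blk 30, set 2) → L1-HIT  vc=[]
4: 0xb7 (blk 22, set 2) → MISS  vc=[30]
5: 0xd9 (blk 27, set 3) → MISS  vc=[30, 31]
6: 0xff (blk 31, set 3) → VC-HIT  vc=[30, 27]
7: 0xf3 (blk 30, set 2) → VC-HIT  vc=[22, 27]
8: 0xb6 (blk 22, set 2) → VC-HIT  vc=[30, 27]
9: 0xb2 (blk 22, set 2) → L1-HIT  vc=[30, 27]
10: 0xf0 (blk 30, set 2) → VC-HIT  vc=[22, 27]
11: 0xdf (blk 27, set 3) → VC-HIT  vc=[22, 31]

MISSES = 4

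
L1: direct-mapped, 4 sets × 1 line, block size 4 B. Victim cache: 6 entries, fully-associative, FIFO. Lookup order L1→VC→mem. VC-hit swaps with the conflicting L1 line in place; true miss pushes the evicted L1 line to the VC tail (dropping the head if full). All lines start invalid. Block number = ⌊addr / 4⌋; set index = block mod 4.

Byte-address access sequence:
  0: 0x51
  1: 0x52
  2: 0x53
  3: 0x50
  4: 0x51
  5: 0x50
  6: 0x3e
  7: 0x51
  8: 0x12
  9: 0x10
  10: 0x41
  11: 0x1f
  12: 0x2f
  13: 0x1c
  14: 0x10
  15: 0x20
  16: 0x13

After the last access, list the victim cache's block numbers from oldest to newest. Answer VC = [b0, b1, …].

#0 0x51→b20/s0 MISS; vc=[]
#1 0x52→b20/s0 L1-HIT; vc=[]
#2 0x53→b20/s0 L1-HIT; vc=[]
#3 0x50→b20/s0 L1-HIT; vc=[]
#4 0x51→b20/s0 L1-HIT; vc=[]
#5 0x50→b20/s0 L1-HIT; vc=[]
#6 0x3e→b15/s3 MISS; vc=[]
#7 0x51→b20/s0 L1-HIT; vc=[]
#8 0x12→b4/s0 MISS; vc=[20]
#9 0x10→b4/s0 L1-HIT; vc=[20]
#10 0x41→b16/s0 MISS; vc=[20,4]
#11 0x1f→b7/s3 MISS; vc=[20,4,15]
#12 0x2f→b11/s3 MISS; vc=[20,4,15,7]
#13 0x1c→b7/s3 VC-HIT; vc=[20,4,15,11]
#14 0x10→b4/s0 VC-HIT; vc=[20,16,15,11]
#15 0x20→b8/s0 MISS; vc=[20,16,15,11,4]
#16 0x13→b4/s0 VC-HIT; vc=[20,16,15,11,8]

VC = [20, 16, 15, 11, 8]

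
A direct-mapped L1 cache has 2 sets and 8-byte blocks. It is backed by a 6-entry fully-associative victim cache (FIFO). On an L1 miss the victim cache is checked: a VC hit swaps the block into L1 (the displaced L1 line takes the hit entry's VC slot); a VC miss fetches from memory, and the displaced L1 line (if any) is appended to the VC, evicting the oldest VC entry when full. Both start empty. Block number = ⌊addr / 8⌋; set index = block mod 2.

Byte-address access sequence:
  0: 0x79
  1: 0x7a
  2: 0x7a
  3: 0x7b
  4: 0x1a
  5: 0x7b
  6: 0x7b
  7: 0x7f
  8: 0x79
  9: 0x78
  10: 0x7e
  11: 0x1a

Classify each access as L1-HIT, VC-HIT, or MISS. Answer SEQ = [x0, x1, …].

#0 0x79→b15/s1 MISS; vc=[]
#1 0x7a→b15/s1 L1-HIT; vc=[]
#2 0x7a→b15/s1 L1-HIT; vc=[]
#3 0x7b→b15/s1 L1-HIT; vc=[]
#4 0x1a→b3/s1 MISS; vc=[15]
#5 0x7b→b15/s1 VC-HIT; vc=[3]
#6 0x7b→b15/s1 L1-HIT; vc=[3]
#7 0x7f→b15/s1 L1-HIT; vc=[3]
#8 0x79→b15/s1 L1-HIT; vc=[3]
#9 0x78→b15/s1 L1-HIT; vc=[3]
#10 0x7e→b15/s1 L1-HIT; vc=[3]
#11 0x1a→b3/s1 VC-HIT; vc=[15]

SEQ = [MISS, L1-HIT, L1-HIT, L1-HIT, MISS, VC-HIT, L1-HIT, L1-HIT, L1-HIT, L1-HIT, L1-HIT, VC-HIT]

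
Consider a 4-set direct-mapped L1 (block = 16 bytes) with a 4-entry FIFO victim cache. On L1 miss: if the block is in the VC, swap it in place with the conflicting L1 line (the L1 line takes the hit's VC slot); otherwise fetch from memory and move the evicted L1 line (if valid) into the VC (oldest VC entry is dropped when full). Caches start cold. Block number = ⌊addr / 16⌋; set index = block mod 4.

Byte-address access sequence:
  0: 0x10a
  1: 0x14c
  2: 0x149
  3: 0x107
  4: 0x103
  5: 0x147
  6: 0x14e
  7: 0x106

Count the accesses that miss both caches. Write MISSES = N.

MISSES = 2

  [0] addr=0x10a blk=16 s=0: MISS | VC []
  [1] addr=0x14c blk=20 s=0: MISS | VC [16]
  [2] addr=0x149 blk=20 s=0: L1-HIT | VC [16]
  [3] addr=0x107 blk=16 s=0: VC-HIT | VC [20]
  [4] addr=0x103 blk=16 s=0: L1-HIT | VC [20]
  [5] addr=0x147 blk=20 s=0: VC-HIT | VC [16]
  [6] addr=0x14e blk=20 s=0: L1-HIT | VC [16]
  [7] addr=0x106 blk=16 s=0: VC-HIT | VC [20]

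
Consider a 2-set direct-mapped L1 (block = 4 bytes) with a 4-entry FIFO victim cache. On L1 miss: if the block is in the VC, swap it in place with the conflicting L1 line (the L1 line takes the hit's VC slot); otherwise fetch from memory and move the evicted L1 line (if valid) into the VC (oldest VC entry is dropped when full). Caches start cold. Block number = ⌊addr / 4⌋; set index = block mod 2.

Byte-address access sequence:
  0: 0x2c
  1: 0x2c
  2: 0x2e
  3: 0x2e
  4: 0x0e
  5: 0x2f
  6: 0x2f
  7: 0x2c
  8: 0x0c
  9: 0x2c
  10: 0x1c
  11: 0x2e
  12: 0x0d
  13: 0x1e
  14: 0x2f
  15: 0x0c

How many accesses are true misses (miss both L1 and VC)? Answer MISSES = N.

  [0] addr=0x2c blk=11 s=1: MISS | VC []
  [1] addr=0x2c blk=11 s=1: L1-HIT | VC []
  [2] addr=0x2e blk=11 s=1: L1-HIT | VC []
  [3] addr=0x2e blk=11 s=1: L1-HIT | VC []
  [4] addr=0xe blk=3 s=1: MISS | VC [11]
  [5] addr=0x2f blk=11 s=1: VC-HIT | VC [3]
  [6] addr=0x2f blk=11 s=1: L1-HIT | VC [3]
  [7] addr=0x2c blk=11 s=1: L1-HIT | VC [3]
  [8] addr=0xc blk=3 s=1: VC-HIT | VC [11]
  [9] addr=0x2c blk=11 s=1: VC-HIT | VC [3]
  [10] addr=0x1c blk=7 s=1: MISS | VC [3, 11]
  [11] addr=0x2e blk=11 s=1: VC-HIT | VC [3, 7]
  [12] addr=0xd blk=3 s=1: VC-HIT | VC [11, 7]
  [13] addr=0x1e blk=7 s=1: VC-HIT | VC [11, 3]
  [14] addr=0x2f blk=11 s=1: VC-HIT | VC [7, 3]
  [15] addr=0xc blk=3 s=1: VC-HIT | VC [7, 11]

MISSES = 3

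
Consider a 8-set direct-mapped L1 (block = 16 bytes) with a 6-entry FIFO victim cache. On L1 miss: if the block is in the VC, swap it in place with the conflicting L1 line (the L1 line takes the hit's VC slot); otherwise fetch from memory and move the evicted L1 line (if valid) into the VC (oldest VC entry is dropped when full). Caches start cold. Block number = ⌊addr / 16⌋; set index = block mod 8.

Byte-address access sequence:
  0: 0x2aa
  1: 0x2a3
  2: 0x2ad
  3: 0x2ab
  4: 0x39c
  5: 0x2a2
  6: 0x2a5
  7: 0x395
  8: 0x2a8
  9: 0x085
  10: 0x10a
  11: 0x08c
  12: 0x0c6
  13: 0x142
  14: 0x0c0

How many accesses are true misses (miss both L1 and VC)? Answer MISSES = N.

MISSES = 6

0: 0x2aa (blk 42, set 2) → MISS  vc=[]
1: 0x2a3 (blk 42, set 2) → L1-HIT  vc=[]
2: 0x2ad (blk 42, set 2) → L1-HIT  vc=[]
3: 0x2ab (blk 42, set 2) → L1-HIT  vc=[]
4: 0x39c (blk 57, set 1) → MISS  vc=[]
5: 0x2a2 (blk 42, set 2) → L1-HIT  vc=[]
6: 0x2a5 (blk 42, set 2) → L1-HIT  vc=[]
7: 0x395 (blk 57, set 1) → L1-HIT  vc=[]
8: 0x2a8 (blk 42, set 2) → L1-HIT  vc=[]
9: 0x85 (blk 8, set 0) → MISS  vc=[]
10: 0x10a (blk 16, set 0) → MISS  vc=[8]
11: 0x8c (blk 8, set 0) → VC-HIT  vc=[16]
12: 0xc6 (blk 12, set 4) → MISS  vc=[16]
13: 0x142 (blk 20, set 4) → MISS  vc=[16, 12]
14: 0xc0 (blk 12, set 4) → VC-HIT  vc=[16, 20]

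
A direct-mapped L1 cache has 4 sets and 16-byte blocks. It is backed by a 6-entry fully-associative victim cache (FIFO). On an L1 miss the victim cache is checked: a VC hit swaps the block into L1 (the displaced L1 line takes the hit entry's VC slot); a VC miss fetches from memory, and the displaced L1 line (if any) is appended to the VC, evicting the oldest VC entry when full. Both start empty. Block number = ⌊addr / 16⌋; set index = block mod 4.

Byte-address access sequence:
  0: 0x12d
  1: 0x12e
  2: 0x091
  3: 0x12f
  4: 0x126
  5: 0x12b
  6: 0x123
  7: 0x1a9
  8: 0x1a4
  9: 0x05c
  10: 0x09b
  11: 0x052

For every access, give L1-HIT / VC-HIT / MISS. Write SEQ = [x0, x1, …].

SEQ = [MISS, L1-HIT, MISS, L1-HIT, L1-HIT, L1-HIT, L1-HIT, MISS, L1-HIT, MISS, VC-HIT, VC-HIT]

0: 0x12d (blk 18, set 2) → MISS  vc=[]
1: 0x12e (blk 18, set 2) → L1-HIT  vc=[]
2: 0x91 (blk 9, set 1) → MISS  vc=[]
3: 0x12f (blk 18, set 2) → L1-HIT  vc=[]
4: 0x126 (blk 18, set 2) → L1-HIT  vc=[]
5: 0x12b (blk 18, set 2) → L1-HIT  vc=[]
6: 0x123 (blk 18, set 2) → L1-HIT  vc=[]
7: 0x1a9 (blk 26, set 2) → MISS  vc=[18]
8: 0x1a4 (blk 26, set 2) → L1-HIT  vc=[18]
9: 0x5c (blk 5, set 1) → MISS  vc=[18, 9]
10: 0x9b (blk 9, set 1) → VC-HIT  vc=[18, 5]
11: 0x52 (blk 5, set 1) → VC-HIT  vc=[18, 9]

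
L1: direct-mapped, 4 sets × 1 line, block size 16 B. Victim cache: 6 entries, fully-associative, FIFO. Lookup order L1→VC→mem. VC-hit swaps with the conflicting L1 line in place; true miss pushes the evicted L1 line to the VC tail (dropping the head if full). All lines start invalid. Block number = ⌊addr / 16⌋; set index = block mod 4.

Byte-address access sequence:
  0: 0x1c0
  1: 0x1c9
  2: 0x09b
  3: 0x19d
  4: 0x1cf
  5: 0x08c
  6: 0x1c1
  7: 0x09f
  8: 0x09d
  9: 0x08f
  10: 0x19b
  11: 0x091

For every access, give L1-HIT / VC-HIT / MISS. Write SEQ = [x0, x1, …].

0: 0x1c0 (blk 28, set 0) → MISS  vc=[]
1: 0x1c9 (blk 28, set 0) → L1-HIT  vc=[]
2: 0x9b (blk 9, set 1) → MISS  vc=[]
3: 0x19d (blk 25, set 1) → MISS  vc=[9]
4: 0x1cf (blk 28, set 0) → L1-HIT  vc=[9]
5: 0x8c (blk 8, set 0) → MISS  vc=[9, 28]
6: 0x1c1 (blk 28, set 0) → VC-HIT  vc=[9, 8]
7: 0x9f (blk 9, set 1) → VC-HIT  vc=[25, 8]
8: 0x9d (blk 9, set 1) → L1-HIT  vc=[25, 8]
9: 0x8f (blk 8, set 0) → VC-HIT  vc=[25, 28]
10: 0x19b (blk 25, set 1) → VC-HIT  vc=[9, 28]
11: 0x91 (blk 9, set 1) → VC-HIT  vc=[25, 28]

SEQ = [MISS, L1-HIT, MISS, MISS, L1-HIT, MISS, VC-HIT, VC-HIT, L1-HIT, VC-HIT, VC-HIT, VC-HIT]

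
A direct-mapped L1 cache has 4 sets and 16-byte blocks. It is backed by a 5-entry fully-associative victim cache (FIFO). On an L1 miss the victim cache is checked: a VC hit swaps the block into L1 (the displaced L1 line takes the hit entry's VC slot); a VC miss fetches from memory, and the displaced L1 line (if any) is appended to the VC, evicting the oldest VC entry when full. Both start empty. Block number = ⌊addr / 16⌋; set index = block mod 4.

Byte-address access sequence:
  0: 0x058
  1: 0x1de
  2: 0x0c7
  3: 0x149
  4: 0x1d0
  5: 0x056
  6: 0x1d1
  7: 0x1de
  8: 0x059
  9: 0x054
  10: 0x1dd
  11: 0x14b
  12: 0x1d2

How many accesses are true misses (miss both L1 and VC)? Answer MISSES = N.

#0 0x58→b5/s1 MISS; vc=[]
#1 0x1de→b29/s1 MISS; vc=[5]
#2 0xc7→b12/s0 MISS; vc=[5]
#3 0x149→b20/s0 MISS; vc=[5,12]
#4 0x1d0→b29/s1 L1-HIT; vc=[5,12]
#5 0x56→b5/s1 VC-HIT; vc=[29,12]
#6 0x1d1→b29/s1 VC-HIT; vc=[5,12]
#7 0x1de→b29/s1 L1-HIT; vc=[5,12]
#8 0x59→b5/s1 VC-HIT; vc=[29,12]
#9 0x54→b5/s1 L1-HIT; vc=[29,12]
#10 0x1dd→b29/s1 VC-HIT; vc=[5,12]
#11 0x14b→b20/s0 L1-HIT; vc=[5,12]
#12 0x1d2→b29/s1 L1-HIT; vc=[5,12]

MISSES = 4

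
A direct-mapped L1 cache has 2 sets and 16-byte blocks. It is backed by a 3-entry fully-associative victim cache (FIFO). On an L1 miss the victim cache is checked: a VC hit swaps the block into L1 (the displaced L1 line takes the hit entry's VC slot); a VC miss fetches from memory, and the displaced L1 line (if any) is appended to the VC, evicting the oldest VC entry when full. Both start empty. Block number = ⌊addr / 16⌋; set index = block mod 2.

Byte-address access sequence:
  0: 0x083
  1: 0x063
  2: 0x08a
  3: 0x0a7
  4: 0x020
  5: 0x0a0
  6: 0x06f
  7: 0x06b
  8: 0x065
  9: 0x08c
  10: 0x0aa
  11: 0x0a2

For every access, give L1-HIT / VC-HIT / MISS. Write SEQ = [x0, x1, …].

SEQ = [MISS, MISS, VC-HIT, MISS, MISS, VC-HIT, VC-HIT, L1-HIT, L1-HIT, VC-HIT, VC-HIT, L1-HIT]

  [0] addr=0x83 blk=8 s=0: MISS | VC []
  [1] addr=0x63 blk=6 s=0: MISS | VC [8]
  [2] addr=0x8a blk=8 s=0: VC-HIT | VC [6]
  [3] addr=0xa7 blk=10 s=0: MISS | VC [6, 8]
  [4] addr=0x20 blk=2 s=0: MISS | VC [6, 8, 10]
  [5] addr=0xa0 blk=10 s=0: VC-HIT | VC [6, 8, 2]
  [6] addr=0x6f blk=6 s=0: VC-HIT | VC [10, 8, 2]
  [7] addr=0x6b blk=6 s=0: L1-HIT | VC [10, 8, 2]
  [8] addr=0x65 blk=6 s=0: L1-HIT | VC [10, 8, 2]
  [9] addr=0x8c blk=8 s=0: VC-HIT | VC [10, 6, 2]
  [10] addr=0xaa blk=10 s=0: VC-HIT | VC [8, 6, 2]
  [11] addr=0xa2 blk=10 s=0: L1-HIT | VC [8, 6, 2]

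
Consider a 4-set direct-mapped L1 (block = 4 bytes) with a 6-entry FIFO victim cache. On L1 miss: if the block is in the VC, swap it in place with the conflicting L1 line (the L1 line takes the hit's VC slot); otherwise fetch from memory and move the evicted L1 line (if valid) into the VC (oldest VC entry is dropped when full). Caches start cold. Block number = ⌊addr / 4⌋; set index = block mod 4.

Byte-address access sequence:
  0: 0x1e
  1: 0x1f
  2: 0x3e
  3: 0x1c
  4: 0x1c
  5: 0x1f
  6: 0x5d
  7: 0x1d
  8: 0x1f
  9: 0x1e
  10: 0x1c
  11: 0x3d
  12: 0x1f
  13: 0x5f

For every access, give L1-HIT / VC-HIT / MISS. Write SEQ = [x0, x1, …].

  [0] addr=0x1e blk=7 s=3: MISS | VC []
  [1] addr=0x1f blk=7 s=3: L1-HIT | VC []
  [2] addr=0x3e blk=15 s=3: MISS | VC [7]
  [3] addr=0x1c blk=7 s=3: VC-HIT | VC [15]
  [4] addr=0x1c blk=7 s=3: L1-HIT | VC [15]
  [5] addr=0x1f blk=7 s=3: L1-HIT | VC [15]
  [6] addr=0x5d blk=23 s=3: MISS | VC [15, 7]
  [7] addr=0x1d blk=7 s=3: VC-HIT | VC [15, 23]
  [8] addr=0x1f blk=7 s=3: L1-HIT | VC [15, 23]
  [9] addr=0x1e blk=7 s=3: L1-HIT | VC [15, 23]
  [10] addr=0x1c blk=7 s=3: L1-HIT | VC [15, 23]
  [11] addr=0x3d blk=15 s=3: VC-HIT | VC [7, 23]
  [12] addr=0x1f blk=7 s=3: VC-HIT | VC [15, 23]
  [13] addr=0x5f blk=23 s=3: VC-HIT | VC [15, 7]

SEQ = [MISS, L1-HIT, MISS, VC-HIT, L1-HIT, L1-HIT, MISS, VC-HIT, L1-HIT, L1-HIT, L1-HIT, VC-HIT, VC-HIT, VC-HIT]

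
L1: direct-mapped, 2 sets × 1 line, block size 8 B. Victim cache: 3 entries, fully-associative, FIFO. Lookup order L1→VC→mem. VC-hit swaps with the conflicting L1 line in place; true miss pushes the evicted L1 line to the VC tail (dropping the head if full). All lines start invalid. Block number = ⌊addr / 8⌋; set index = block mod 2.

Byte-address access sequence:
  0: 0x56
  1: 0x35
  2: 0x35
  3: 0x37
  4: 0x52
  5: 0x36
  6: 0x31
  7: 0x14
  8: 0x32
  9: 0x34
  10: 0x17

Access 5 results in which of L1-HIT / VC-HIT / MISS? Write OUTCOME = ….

  [0] addr=0x56 blk=10 s=0: MISS | VC []
  [1] addr=0x35 blk=6 s=0: MISS | VC [10]
  [2] addr=0x35 blk=6 s=0: L1-HIT | VC [10]
  [3] addr=0x37 blk=6 s=0: L1-HIT | VC [10]
  [4] addr=0x52 blk=10 s=0: VC-HIT | VC [6]
  [5] addr=0x36 blk=6 s=0: VC-HIT | VC [10]
  [6] addr=0x31 blk=6 s=0: L1-HIT | VC [10]
  [7] addr=0x14 blk=2 s=0: MISS | VC [10, 6]
  [8] addr=0x32 blk=6 s=0: VC-HIT | VC [10, 2]
  [9] addr=0x34 blk=6 s=0: L1-HIT | VC [10, 2]
  [10] addr=0x17 blk=2 s=0: VC-HIT | VC [10, 6]

OUTCOME = VC-HIT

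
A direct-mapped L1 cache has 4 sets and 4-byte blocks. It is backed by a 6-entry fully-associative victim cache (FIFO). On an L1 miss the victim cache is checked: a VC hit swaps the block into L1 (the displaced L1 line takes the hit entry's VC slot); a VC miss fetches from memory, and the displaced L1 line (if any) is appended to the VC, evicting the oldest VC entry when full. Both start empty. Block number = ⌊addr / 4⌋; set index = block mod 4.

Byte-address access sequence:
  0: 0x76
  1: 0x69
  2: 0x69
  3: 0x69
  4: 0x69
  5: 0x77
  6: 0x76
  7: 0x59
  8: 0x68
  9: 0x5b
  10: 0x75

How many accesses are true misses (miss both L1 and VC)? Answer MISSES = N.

  [0] addr=0x76 blk=29 s=1: MISS | VC []
  [1] addr=0x69 blk=26 s=2: MISS | VC []
  [2] addr=0x69 blk=26 s=2: L1-HIT | VC []
  [3] addr=0x69 blk=26 s=2: L1-HIT | VC []
  [4] addr=0x69 blk=26 s=2: L1-HIT | VC []
  [5] addr=0x77 blk=29 s=1: L1-HIT | VC []
  [6] addr=0x76 blk=29 s=1: L1-HIT | VC []
  [7] addr=0x59 blk=22 s=2: MISS | VC [26]
  [8] addr=0x68 blk=26 s=2: VC-HIT | VC [22]
  [9] addr=0x5b blk=22 s=2: VC-HIT | VC [26]
  [10] addr=0x75 blk=29 s=1: L1-HIT | VC [26]

MISSES = 3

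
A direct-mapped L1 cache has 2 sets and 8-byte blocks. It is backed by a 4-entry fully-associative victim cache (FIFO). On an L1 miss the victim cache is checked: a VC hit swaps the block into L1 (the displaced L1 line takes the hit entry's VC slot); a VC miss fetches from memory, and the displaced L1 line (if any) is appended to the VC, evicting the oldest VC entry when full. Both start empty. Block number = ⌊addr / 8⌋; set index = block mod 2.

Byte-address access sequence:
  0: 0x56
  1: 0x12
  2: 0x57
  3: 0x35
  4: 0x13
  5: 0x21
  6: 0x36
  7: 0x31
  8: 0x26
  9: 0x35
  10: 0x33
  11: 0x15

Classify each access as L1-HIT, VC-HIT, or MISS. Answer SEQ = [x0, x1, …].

SEQ = [MISS, MISS, VC-HIT, MISS, VC-HIT, MISS, VC-HIT, L1-HIT, VC-HIT, VC-HIT, L1-HIT, VC-HIT]

  [0] addr=0x56 blk=10 s=0: MISS | VC []
  [1] addr=0x12 blk=2 s=0: MISS | VC [10]
  [2] addr=0x57 blk=10 s=0: VC-HIT | VC [2]
  [3] addr=0x35 blk=6 s=0: MISS | VC [2, 10]
  [4] addr=0x13 blk=2 s=0: VC-HIT | VC [6, 10]
  [5] addr=0x21 blk=4 s=0: MISS | VC [6, 10, 2]
  [6] addr=0x36 blk=6 s=0: VC-HIT | VC [4, 10, 2]
  [7] addr=0x31 blk=6 s=0: L1-HIT | VC [4, 10, 2]
  [8] addr=0x26 blk=4 s=0: VC-HIT | VC [6, 10, 2]
  [9] addr=0x35 blk=6 s=0: VC-HIT | VC [4, 10, 2]
  [10] addr=0x33 blk=6 s=0: L1-HIT | VC [4, 10, 2]
  [11] addr=0x15 blk=2 s=0: VC-HIT | VC [4, 10, 6]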